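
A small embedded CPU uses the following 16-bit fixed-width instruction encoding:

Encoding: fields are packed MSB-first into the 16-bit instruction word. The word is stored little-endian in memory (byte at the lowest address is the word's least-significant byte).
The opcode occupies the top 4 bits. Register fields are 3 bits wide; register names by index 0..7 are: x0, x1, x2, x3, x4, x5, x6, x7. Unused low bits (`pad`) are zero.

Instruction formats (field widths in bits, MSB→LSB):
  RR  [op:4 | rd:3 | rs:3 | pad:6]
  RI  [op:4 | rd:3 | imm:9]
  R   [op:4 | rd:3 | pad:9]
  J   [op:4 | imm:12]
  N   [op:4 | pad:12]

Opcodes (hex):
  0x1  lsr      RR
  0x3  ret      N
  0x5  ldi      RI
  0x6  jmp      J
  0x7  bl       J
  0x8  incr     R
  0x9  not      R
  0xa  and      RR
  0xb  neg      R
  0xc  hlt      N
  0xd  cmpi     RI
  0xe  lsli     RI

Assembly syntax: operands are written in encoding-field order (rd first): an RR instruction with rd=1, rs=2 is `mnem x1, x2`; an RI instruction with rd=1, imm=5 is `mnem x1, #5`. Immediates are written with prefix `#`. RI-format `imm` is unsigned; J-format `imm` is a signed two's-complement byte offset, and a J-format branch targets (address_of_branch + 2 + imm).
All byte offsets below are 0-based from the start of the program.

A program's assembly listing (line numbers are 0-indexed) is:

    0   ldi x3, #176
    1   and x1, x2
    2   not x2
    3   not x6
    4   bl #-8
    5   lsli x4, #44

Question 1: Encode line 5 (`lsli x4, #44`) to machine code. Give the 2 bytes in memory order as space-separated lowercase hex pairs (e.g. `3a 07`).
2c e8

L5: lsli op=0xe:4|rd=4:3|imm=44:9 ⇒ 0xe82c ⇒ little 2c e8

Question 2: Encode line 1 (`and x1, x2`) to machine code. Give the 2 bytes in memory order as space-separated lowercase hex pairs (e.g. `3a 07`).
line 1 (and): pack op=0xa:4|rd=1:3|rs=2:3|pad=0:6 = 0xa280; little→ 80 a2

80 a2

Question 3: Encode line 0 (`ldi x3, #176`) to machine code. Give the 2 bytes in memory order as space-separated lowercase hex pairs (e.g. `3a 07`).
L0: ldi op=0x5:4|rd=3:3|imm=176:9 ⇒ 0x56b0 ⇒ little b0 56

b0 56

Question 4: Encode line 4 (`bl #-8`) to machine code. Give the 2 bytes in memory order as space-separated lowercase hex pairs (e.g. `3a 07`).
L4: bl op=0x7:4|imm=-8:12 ⇒ 0x7ff8 ⇒ little f8 7f

f8 7f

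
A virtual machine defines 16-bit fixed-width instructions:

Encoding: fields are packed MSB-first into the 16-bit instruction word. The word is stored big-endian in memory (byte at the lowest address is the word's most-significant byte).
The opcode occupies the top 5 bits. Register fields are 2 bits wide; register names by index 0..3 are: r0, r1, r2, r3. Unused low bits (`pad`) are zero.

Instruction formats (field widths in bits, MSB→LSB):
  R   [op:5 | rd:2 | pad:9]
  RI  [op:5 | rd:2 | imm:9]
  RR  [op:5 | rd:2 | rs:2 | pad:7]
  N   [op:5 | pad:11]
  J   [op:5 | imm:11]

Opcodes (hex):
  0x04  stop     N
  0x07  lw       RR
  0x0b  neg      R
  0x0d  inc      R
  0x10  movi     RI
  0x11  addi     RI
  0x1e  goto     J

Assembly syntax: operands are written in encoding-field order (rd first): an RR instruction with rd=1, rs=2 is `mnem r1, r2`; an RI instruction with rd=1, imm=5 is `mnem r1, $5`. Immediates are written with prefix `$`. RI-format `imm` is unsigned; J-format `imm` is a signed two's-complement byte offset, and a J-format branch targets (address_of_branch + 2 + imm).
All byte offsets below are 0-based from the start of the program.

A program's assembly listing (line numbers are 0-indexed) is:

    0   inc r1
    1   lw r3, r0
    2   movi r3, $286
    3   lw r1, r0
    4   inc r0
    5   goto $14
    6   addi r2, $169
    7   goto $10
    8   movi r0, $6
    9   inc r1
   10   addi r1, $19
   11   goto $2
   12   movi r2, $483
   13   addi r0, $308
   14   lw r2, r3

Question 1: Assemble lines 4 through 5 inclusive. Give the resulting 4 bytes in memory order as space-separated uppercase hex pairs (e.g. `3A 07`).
68 00 F0 0E

L4: inc op=0xd:5|rd=0:2|pad=0:9 ⇒ 0x6800 ⇒ big 68 00
L5: goto op=0x1e:5|imm=14:11 ⇒ 0xf00e ⇒ big f0 0e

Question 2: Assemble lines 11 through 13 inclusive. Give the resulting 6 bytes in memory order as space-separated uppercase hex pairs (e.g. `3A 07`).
F0 02 85 E3 89 34

11. goto fields op=0x1e:5|imm=2:11 → word f002h → f0 02
12. movi fields op=0x10:5|rd=2:2|imm=483:9 → word 85e3h → 85 e3
13. addi fields op=0x11:5|rd=0:2|imm=308:9 → word 8934h → 89 34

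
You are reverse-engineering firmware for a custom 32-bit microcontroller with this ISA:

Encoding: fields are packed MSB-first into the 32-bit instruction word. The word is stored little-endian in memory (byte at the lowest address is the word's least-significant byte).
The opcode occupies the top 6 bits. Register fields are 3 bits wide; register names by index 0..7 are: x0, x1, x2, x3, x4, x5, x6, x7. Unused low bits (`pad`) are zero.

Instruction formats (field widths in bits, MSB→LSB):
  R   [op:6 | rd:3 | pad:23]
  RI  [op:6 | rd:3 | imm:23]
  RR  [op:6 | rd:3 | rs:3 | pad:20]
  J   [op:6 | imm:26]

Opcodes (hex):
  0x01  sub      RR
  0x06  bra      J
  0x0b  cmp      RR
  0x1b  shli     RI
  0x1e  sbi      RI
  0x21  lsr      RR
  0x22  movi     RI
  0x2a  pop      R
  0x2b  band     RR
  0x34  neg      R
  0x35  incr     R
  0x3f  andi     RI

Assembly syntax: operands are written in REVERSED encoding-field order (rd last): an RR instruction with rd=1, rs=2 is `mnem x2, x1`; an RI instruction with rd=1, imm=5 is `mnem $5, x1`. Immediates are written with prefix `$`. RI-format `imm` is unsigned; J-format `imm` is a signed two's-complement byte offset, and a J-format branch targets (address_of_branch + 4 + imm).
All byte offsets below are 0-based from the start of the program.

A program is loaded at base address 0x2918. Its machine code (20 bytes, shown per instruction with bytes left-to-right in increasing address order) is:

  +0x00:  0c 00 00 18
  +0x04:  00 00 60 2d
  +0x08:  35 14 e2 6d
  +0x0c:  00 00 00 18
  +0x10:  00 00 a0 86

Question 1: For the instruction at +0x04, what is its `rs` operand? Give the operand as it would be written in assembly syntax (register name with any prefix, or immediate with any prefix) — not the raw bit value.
x6

off 0x04: read 00 00 60 2d as little → 0x2d600000
  top 6b → 0xb → cmp [RR]
  rd: (w>>23)&0x7=0x2 → x2
  rs: (w>>20)&0x7=0x6 → x6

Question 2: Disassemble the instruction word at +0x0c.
bra $0

off 0x0c: read 00 00 00 18 as little → 0x18000000
  op=0x18000000>>26=0x6 ⇒ bra (J)
  imm@[25:0]=0x0 ⇒ $0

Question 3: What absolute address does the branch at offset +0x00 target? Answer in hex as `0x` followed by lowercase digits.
0x2928

off 0x00: read 0c 00 00 18 as little → 0x1800000c
  op=0x1800000c>>26=0x6 ⇒ bra (J)
  imm@[25:0]=0xc ⇒ $12
  target = base 0x2918 + off 0x00 + 4 + imm 12 = 0x2928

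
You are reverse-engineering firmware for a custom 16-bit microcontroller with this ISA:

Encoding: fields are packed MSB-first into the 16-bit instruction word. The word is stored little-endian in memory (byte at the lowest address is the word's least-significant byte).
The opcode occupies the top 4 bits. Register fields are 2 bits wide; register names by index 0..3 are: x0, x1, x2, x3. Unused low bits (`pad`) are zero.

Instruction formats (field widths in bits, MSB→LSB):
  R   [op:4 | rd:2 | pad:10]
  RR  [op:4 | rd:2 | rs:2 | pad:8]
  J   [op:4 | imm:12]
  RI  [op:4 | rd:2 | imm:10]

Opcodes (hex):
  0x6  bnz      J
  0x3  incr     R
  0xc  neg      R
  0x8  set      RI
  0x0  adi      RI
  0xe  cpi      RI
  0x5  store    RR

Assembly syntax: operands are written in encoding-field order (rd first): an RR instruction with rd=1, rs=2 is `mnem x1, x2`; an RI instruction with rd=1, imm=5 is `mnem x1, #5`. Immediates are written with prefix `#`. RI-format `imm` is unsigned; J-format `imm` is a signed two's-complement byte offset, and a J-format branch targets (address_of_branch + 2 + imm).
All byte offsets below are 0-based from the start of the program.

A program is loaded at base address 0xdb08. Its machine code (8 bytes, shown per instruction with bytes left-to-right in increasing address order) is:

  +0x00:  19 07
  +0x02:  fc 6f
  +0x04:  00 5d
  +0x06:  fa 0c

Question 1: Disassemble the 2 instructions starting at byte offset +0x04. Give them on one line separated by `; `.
@+04  little-endian(00 5d) = 0x5d00
  op=0x5d00>>12=0x5 ⇒ store (RR)
  rd: (w>>10)&0x3=0x3 → x3
  rs: (w>>8)&0x3=0x1 → x1
@+06  little-endian(fa 0c) = 0x0cfa
  op=0x0cfa>>12=0x0 ⇒ adi (RI)
  rd: (w>>10)&0x3=0x3 → x3
  imm: (w>>0)&0x3ff=0xfa → #250

store x3, x1; adi x3, #250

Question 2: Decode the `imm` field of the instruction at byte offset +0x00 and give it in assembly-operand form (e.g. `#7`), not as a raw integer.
[00] 19 07 → 0x0719
  top 4b → 0x0 → adi [RI]
  rd: (w>>10)&0x3=0x1 → x1
  imm: (w>>0)&0x3ff=0x319 → #793

#793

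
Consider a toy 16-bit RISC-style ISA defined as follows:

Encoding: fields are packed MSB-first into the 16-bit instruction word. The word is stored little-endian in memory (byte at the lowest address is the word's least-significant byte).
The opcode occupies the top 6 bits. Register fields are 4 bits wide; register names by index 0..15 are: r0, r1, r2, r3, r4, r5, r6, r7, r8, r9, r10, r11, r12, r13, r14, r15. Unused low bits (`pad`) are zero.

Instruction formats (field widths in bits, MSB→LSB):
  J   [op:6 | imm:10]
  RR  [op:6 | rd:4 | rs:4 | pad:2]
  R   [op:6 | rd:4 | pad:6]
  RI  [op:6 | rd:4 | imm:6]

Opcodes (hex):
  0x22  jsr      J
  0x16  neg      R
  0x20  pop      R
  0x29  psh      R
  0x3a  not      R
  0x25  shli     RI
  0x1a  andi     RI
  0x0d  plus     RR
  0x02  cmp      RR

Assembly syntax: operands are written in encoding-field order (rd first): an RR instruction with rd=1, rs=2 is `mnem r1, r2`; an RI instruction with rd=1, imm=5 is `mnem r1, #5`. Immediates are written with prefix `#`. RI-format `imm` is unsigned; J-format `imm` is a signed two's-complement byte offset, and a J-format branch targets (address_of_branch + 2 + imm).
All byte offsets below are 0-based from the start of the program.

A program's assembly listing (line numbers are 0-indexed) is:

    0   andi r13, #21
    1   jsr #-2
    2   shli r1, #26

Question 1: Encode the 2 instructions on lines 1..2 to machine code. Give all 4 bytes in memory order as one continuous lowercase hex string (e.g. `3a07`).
fe8b5a94

L1: jsr op=0x22:6|imm=-2:10 ⇒ 0x8bfe ⇒ little fe 8b
L2: shli op=0x25:6|rd=1:4|imm=26:6 ⇒ 0x945a ⇒ little 5a 94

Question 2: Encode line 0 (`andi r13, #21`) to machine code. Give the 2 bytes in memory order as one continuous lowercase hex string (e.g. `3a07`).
556b

0. andi fields op=0x1a:6|rd=13:4|imm=21:6 → word 6b55h → 55 6b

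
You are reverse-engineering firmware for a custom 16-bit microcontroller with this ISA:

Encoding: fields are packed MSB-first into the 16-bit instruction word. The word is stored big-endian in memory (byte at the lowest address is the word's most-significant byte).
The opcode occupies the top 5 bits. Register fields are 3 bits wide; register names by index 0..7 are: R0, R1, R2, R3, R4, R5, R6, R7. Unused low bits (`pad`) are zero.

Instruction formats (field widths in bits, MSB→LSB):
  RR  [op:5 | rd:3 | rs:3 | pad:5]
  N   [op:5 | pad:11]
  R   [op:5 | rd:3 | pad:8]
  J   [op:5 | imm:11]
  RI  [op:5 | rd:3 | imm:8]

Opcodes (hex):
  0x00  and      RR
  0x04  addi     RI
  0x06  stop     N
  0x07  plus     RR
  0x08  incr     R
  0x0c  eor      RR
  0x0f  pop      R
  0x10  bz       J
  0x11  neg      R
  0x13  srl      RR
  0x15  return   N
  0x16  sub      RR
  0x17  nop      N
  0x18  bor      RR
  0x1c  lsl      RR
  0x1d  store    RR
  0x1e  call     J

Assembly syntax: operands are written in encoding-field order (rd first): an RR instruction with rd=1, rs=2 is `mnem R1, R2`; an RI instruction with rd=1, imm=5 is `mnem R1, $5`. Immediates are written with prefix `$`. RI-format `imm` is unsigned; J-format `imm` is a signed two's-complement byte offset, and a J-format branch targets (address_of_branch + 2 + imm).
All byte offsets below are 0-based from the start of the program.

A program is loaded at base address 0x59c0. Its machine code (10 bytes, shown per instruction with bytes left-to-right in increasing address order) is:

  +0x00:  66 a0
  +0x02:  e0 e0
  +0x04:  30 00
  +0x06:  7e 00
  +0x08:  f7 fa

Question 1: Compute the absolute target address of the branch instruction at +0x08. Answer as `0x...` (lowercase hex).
+0x08: f7 fa ⇒ word 0xf7fa (big)
  op=0xf7fa>>11=0x1e ⇒ call (J)
  imm@[10:0]=0x7fa (s11→-6) ⇒ $-6
  target = base 0x59c0 + off 0x08 + 2 + imm -6 = 0x59c4

0x59c4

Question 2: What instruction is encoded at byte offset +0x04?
off 0x04: read 30 00 as big → 0x3000
  op=0x3000>>11=0x6 ⇒ stop (N)

stop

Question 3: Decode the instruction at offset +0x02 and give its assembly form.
lsl R0, R7

@+02  big-endian(e0 e0) = 0xe0e0
  op=0xe0e0>>11=0x1c ⇒ lsl (RR)
  rd: (w>>8)&0x7=0x0 → R0
  rs: (w>>5)&0x7=0x7 → R7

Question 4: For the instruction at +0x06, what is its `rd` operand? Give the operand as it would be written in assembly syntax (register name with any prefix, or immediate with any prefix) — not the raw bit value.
+0x06: 7e 00 ⇒ word 0x7e00 (big)
  op=0x7e00>>11=0xf ⇒ pop (R)
  rd: (w>>8)&0x7=0x6 → R6

R6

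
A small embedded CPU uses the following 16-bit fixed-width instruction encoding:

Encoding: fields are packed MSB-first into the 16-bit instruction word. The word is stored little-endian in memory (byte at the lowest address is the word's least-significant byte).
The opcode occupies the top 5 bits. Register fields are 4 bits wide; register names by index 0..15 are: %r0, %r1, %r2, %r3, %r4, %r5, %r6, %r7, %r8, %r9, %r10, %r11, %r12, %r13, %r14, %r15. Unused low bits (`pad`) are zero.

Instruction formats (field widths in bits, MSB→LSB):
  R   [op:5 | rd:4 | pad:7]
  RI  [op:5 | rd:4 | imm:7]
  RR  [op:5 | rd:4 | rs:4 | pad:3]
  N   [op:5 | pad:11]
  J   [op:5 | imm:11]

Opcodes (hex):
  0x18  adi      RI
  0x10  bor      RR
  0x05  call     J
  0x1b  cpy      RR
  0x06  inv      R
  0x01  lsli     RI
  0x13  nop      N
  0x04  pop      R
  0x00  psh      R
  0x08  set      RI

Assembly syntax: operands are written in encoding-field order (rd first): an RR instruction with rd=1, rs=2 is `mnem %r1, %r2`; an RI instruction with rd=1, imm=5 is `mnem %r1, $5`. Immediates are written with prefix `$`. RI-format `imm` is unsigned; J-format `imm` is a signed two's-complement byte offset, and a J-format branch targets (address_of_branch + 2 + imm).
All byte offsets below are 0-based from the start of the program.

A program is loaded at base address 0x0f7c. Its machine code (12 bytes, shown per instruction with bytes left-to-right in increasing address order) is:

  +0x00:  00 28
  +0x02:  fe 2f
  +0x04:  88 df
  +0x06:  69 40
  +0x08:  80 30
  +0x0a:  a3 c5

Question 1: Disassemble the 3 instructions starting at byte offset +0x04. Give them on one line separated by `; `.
cpy %r15, %r1; set %r0, $105; inv %r1

off 0x04: read 88 df as little → 0xdf88
  top 5b → 0x1b → cpy [RR]
  rd@[10:7]=0xf ⇒ %r15
  rs@[6:3]=0x1 ⇒ %r1
off 0x06: read 69 40 as little → 0x4069
  top 5b → 0x8 → set [RI]
  rd@[10:7]=0x0 ⇒ %r0
  imm@[6:0]=0x69 ⇒ $105
off 0x08: read 80 30 as little → 0x3080
  top 5b → 0x6 → inv [R]
  rd@[10:7]=0x1 ⇒ %r1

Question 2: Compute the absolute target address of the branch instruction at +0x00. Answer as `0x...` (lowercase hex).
off 0x00: read 00 28 as little → 0x2800
  opcode bits[15:11]=0x5: call/J
  imm@[10:0]=0x0 ⇒ $0
  target = base 0x0f7c + off 0x00 + 2 + imm 0 = 0x0f7e

0x0f7e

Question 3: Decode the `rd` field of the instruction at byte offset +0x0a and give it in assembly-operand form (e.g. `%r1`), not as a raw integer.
off 0x0a: read a3 c5 as little → 0xc5a3
  op=0xc5a3>>11=0x18 ⇒ adi (RI)
  rd@[10:7]=0xb ⇒ %r11
  imm@[6:0]=0x23 ⇒ $35

%r11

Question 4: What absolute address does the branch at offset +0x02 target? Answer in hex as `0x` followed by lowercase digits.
[02] fe 2f → 0x2ffe
  top 5b → 0x5 → call [J]
  imm@[10:0]=0x7fe (s11→-2) ⇒ $-2
  target = base 0x0f7c + off 0x02 + 2 + imm -2 = 0x0f7e

0x0f7e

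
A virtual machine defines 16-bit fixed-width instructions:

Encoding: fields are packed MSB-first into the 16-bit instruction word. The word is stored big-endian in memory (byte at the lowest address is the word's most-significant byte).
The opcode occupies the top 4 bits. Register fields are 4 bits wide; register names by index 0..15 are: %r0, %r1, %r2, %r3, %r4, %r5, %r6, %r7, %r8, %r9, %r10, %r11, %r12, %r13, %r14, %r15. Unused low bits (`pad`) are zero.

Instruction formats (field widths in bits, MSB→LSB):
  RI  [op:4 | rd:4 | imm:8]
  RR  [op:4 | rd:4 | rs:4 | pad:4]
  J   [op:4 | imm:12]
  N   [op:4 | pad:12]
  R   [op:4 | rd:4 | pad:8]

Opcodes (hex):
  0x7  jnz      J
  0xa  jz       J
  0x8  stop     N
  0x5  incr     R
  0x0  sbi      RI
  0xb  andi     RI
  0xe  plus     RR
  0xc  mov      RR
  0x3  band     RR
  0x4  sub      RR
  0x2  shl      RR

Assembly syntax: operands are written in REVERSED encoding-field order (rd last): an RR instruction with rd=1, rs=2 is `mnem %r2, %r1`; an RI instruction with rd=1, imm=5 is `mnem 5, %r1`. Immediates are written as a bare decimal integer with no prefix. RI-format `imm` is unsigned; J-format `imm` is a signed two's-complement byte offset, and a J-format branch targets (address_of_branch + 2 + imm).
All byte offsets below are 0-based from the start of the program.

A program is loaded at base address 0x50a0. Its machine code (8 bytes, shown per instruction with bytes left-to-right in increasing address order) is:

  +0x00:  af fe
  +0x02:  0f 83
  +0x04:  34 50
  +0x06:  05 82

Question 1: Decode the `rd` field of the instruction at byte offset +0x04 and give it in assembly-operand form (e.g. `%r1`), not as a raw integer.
@+04  big-endian(34 50) = 0x3450
  op=0x3450>>12=0x3 ⇒ band (RR)
  rd@[11:8]=0x4 ⇒ %r4
  rs@[7:4]=0x5 ⇒ %r5

%r4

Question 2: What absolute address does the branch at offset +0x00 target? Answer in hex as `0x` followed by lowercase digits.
off 0x00: read af fe as big → 0xaffe
  opcode bits[15:12]=0xa: jz/J
  [11:0] imm=4094 (s12→-2) = -2
  target = base 0x50a0 + off 0x00 + 2 + imm -2 = 0x50a0

0x50a0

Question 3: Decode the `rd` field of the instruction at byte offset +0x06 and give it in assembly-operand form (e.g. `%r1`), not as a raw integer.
%r5

@+06  big-endian(05 82) = 0x0582
  top 4b → 0x0 → sbi [RI]
  rd@[11:8]=0x5 ⇒ %r5
  imm@[7:0]=0x82 ⇒ 130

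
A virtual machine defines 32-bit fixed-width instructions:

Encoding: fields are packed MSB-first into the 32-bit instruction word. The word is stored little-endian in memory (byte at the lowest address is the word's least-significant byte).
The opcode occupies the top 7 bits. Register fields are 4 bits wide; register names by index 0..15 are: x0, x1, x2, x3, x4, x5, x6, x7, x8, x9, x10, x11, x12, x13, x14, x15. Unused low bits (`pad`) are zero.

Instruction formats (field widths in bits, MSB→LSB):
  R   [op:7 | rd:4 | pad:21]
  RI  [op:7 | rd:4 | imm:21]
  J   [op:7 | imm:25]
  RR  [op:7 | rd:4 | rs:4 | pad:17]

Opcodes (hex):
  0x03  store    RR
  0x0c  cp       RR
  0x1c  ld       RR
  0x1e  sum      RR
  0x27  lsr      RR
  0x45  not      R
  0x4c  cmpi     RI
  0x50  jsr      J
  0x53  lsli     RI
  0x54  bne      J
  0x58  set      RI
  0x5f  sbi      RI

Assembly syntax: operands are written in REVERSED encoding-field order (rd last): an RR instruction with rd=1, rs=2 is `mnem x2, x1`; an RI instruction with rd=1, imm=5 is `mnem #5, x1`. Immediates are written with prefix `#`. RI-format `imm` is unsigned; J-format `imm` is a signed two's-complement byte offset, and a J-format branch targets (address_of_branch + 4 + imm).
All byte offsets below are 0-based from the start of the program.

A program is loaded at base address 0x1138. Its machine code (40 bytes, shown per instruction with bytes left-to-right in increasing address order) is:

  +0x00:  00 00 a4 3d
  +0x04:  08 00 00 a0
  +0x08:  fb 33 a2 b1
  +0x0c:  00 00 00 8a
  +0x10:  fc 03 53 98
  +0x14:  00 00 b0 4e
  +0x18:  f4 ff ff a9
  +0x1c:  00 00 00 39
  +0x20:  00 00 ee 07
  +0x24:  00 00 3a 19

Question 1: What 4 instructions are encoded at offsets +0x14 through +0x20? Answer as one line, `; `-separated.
[14] 00 00 b0 4e → 0x4eb00000
  opcode bits[31:25]=0x27: lsr/RR
  rd: (w>>21)&0xf=0x5 → x5
  rs: (w>>17)&0xf=0x8 → x8
[18] f4 ff ff a9 → 0xa9fffff4
  opcode bits[31:25]=0x54: bne/J
  imm: (w>>0)&0x1ffffff=0x1fffff4 (s25→-12) → #-12
[1c] 00 00 00 39 → 0x39000000
  opcode bits[31:25]=0x1c: ld/RR
  rd: (w>>21)&0xf=0x8 → x8
  rs: (w>>17)&0xf=0x0 → x0
[20] 00 00 ee 07 → 0x07ee0000
  opcode bits[31:25]=0x3: store/RR
  rd: (w>>21)&0xf=0xf → x15
  rs: (w>>17)&0xf=0x7 → x7

lsr x8, x5; bne #-12; ld x0, x8; store x7, x15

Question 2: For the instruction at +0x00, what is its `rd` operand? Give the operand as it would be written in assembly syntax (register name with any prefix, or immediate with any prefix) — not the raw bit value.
x13

@+00  little-endian(00 00 a4 3d) = 0x3da40000
  top 7b → 0x1e → sum [RR]
  rd: (w>>21)&0xf=0xd → x13
  rs: (w>>17)&0xf=0x2 → x2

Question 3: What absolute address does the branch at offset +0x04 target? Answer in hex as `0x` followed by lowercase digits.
[04] 08 00 00 a0 → 0xa0000008
  top 7b → 0x50 → jsr [J]
  imm: (w>>0)&0x1ffffff=0x8 → #8
  target = base 0x1138 + off 0x04 + 4 + imm 8 = 0x1148

0x1148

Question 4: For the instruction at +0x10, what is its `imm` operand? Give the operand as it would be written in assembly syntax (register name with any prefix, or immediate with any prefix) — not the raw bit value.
@+10  little-endian(fc 03 53 98) = 0x985303fc
  op=0x985303fc>>25=0x4c ⇒ cmpi (RI)
  rd: (w>>21)&0xf=0x2 → x2
  imm: (w>>0)&0x1fffff=0x1303fc → #1246204

#1246204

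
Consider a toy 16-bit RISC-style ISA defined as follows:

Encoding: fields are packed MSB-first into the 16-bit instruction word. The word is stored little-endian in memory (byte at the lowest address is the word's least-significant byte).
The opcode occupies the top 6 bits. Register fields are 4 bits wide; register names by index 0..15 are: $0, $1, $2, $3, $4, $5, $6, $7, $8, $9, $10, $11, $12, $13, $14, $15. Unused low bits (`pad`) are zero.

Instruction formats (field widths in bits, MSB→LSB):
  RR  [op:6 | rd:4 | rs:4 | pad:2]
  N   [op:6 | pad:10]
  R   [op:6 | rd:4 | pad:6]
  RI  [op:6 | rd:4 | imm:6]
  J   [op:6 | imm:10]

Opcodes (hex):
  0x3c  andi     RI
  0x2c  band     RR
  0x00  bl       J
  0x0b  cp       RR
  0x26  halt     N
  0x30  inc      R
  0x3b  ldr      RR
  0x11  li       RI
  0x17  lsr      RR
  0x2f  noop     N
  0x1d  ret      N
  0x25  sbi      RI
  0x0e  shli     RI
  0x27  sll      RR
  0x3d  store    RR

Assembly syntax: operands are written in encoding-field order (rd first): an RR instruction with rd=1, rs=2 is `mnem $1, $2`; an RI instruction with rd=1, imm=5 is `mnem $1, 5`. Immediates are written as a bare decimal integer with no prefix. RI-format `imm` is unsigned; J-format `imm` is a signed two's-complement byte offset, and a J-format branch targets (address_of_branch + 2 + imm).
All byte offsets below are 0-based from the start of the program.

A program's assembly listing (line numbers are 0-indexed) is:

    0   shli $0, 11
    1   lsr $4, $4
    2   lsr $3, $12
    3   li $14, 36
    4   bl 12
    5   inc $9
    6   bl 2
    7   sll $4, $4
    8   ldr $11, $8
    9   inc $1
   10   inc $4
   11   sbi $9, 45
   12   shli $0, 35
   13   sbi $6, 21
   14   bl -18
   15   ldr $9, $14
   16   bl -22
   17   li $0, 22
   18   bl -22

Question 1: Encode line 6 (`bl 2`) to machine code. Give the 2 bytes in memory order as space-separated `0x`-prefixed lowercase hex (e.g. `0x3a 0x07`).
0x02 0x00

line 6 (bl): pack op=0x0:6|imm=2:10 = 0x0002; little→ 02 00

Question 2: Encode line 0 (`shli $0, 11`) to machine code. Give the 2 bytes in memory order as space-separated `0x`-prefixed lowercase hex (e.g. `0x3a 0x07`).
0x0b 0x38

0. shli fields op=0xe:6|rd=0:4|imm=11:6 → word 380bh → 0b 38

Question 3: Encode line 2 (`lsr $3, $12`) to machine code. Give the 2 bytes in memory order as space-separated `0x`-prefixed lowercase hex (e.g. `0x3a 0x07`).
L2: lsr op=0x17:6|rd=3:4|rs=12:4|pad=0:2 ⇒ 0x5cf0 ⇒ little f0 5c

0xf0 0x5c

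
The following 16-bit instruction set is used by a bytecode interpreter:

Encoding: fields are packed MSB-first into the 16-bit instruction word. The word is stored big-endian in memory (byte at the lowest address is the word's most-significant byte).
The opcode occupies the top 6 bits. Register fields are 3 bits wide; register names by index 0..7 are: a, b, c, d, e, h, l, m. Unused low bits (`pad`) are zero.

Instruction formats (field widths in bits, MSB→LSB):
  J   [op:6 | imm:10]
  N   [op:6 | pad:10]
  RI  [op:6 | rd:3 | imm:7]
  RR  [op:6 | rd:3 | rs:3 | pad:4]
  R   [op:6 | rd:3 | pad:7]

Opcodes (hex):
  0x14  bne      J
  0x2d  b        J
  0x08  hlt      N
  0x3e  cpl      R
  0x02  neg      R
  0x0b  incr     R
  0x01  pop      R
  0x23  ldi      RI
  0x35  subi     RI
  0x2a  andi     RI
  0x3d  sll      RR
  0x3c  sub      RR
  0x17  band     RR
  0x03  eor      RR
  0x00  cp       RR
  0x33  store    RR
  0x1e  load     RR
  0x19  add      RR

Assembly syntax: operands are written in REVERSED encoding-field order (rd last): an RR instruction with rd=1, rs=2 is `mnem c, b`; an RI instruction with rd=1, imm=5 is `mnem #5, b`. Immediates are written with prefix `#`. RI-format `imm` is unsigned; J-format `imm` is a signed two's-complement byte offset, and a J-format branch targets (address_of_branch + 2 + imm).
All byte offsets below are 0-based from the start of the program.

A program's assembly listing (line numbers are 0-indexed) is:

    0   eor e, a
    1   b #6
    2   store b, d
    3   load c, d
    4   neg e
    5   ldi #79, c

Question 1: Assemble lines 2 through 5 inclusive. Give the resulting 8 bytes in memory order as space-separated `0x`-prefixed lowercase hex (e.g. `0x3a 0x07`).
L2: store op=0x33:6|rd=3:3|rs=1:3|pad=0:4 ⇒ 0xcd90 ⇒ big cd 90
L3: load op=0x1e:6|rd=3:3|rs=2:3|pad=0:4 ⇒ 0x79a0 ⇒ big 79 a0
L4: neg op=0x2:6|rd=4:3|pad=0:7 ⇒ 0x0a00 ⇒ big 0a 00
L5: ldi op=0x23:6|rd=2:3|imm=79:7 ⇒ 0x8d4f ⇒ big 8d 4f

0xcd 0x90 0x79 0xa0 0x0a 0x00 0x8d 0x4f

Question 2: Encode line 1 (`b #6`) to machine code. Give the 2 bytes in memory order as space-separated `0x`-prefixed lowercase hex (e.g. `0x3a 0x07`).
0xb4 0x06

L1: b op=0x2d:6|imm=6:10 ⇒ 0xb406 ⇒ big b4 06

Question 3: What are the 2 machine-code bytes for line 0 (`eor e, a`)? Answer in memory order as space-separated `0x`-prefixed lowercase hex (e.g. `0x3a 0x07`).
0x0c 0x40

L0: eor op=0x3:6|rd=0:3|rs=4:3|pad=0:4 ⇒ 0x0c40 ⇒ big 0c 40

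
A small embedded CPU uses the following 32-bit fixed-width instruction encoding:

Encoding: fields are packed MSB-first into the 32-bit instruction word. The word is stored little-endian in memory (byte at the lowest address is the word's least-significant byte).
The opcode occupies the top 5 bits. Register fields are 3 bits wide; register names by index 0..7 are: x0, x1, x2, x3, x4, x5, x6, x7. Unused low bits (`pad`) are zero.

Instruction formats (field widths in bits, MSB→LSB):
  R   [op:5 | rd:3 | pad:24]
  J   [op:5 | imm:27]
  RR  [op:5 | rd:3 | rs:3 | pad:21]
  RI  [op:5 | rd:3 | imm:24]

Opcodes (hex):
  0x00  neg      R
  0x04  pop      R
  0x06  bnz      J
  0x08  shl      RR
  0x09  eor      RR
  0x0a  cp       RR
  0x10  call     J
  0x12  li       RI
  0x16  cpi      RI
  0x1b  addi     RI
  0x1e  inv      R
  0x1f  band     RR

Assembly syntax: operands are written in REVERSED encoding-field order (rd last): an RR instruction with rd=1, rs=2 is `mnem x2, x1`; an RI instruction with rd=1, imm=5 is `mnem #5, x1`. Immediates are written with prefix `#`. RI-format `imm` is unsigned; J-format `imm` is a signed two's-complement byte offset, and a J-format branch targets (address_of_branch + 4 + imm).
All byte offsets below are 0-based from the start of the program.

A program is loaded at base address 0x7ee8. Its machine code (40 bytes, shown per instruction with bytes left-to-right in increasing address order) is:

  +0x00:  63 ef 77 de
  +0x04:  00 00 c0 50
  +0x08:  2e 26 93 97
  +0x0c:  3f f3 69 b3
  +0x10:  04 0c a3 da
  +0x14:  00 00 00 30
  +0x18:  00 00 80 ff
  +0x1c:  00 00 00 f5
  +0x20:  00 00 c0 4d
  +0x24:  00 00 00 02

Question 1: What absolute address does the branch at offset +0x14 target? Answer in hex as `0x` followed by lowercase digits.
0x7f00

[14] 00 00 00 30 → 0x30000000
  top 5b → 0x6 → bnz [J]
  [26:0] imm=0 = #0
  target = base 0x7ee8 + off 0x14 + 4 + imm 0 = 0x7f00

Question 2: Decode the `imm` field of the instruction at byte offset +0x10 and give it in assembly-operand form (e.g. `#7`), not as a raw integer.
@+10  little-endian(04 0c a3 da) = 0xdaa30c04
  top 5b → 0x1b → addi [RI]
  rd@[26:24]=0x2 ⇒ x2
  imm@[23:0]=0xa30c04 ⇒ #10685444

#10685444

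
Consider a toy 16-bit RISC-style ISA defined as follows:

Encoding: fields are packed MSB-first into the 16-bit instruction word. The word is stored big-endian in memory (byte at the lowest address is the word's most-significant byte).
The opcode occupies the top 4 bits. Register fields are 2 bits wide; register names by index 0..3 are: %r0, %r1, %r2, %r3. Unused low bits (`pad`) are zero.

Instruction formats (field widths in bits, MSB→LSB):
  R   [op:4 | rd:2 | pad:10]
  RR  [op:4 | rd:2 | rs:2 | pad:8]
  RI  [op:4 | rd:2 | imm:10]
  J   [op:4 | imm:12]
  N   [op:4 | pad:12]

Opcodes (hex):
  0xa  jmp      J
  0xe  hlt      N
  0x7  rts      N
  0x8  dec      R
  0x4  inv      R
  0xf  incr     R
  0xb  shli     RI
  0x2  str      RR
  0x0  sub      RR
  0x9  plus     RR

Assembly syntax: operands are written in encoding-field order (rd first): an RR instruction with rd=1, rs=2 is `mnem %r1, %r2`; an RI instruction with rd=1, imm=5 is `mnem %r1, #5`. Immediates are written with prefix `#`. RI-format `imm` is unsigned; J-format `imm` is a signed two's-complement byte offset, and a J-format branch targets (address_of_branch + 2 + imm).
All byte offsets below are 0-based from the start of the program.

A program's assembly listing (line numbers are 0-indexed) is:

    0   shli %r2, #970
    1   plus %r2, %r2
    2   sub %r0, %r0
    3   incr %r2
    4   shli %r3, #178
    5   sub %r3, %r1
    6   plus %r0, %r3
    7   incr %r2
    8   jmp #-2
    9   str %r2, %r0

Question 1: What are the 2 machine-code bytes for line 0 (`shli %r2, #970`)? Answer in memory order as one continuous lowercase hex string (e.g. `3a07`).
bbca

0. shli fields op=0xb:4|rd=2:2|imm=970:10 → word bbcah → bb ca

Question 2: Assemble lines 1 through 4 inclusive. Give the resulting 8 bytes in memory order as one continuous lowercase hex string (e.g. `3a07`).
9a000000f800bcb2

L1: plus op=0x9:4|rd=2:2|rs=2:2|pad=0:8 ⇒ 0x9a00 ⇒ big 9a 00
L2: sub op=0x0:4|rd=0:2|rs=0:2|pad=0:8 ⇒ 0x0000 ⇒ big 00 00
L3: incr op=0xf:4|rd=2:2|pad=0:10 ⇒ 0xf800 ⇒ big f8 00
L4: shli op=0xb:4|rd=3:2|imm=178:10 ⇒ 0xbcb2 ⇒ big bc b2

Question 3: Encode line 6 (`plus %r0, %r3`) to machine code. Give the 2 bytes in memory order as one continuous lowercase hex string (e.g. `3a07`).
9300

L6: plus op=0x9:4|rd=0:2|rs=3:2|pad=0:8 ⇒ 0x9300 ⇒ big 93 00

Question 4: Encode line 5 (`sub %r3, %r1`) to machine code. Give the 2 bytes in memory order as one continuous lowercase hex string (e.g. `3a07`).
0d00

L5: sub op=0x0:4|rd=3:2|rs=1:2|pad=0:8 ⇒ 0x0d00 ⇒ big 0d 00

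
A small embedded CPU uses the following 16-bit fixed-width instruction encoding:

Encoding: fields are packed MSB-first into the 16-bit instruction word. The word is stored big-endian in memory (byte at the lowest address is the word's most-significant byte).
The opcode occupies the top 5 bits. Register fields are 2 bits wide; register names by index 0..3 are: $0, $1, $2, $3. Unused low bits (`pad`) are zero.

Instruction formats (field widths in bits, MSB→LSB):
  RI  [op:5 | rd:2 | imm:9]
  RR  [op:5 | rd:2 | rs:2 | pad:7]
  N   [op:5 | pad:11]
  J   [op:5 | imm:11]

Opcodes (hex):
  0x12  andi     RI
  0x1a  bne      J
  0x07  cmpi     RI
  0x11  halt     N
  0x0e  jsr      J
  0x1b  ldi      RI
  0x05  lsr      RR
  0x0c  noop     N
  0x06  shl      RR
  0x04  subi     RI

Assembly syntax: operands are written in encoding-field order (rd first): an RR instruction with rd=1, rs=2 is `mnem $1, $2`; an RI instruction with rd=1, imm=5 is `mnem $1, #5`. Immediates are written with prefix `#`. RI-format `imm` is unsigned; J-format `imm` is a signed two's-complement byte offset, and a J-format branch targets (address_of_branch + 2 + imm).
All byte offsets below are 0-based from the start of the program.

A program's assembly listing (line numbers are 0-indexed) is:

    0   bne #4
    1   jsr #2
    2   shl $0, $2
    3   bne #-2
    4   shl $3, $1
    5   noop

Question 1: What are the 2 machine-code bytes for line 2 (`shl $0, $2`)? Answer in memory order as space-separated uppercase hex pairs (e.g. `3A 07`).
31 00

L2: shl op=0x6:5|rd=0:2|rs=2:2|pad=0:7 ⇒ 0x3100 ⇒ big 31 00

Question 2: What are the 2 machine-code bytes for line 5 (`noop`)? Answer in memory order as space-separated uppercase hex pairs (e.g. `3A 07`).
60 00

5. noop fields op=0xc:5|pad=0:11 → word 6000h → 60 00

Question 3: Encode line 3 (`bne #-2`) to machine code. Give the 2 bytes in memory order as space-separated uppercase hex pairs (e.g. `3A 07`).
3. bne fields op=0x1a:5|imm=-2:11 → word d7feh → d7 fe

D7 FE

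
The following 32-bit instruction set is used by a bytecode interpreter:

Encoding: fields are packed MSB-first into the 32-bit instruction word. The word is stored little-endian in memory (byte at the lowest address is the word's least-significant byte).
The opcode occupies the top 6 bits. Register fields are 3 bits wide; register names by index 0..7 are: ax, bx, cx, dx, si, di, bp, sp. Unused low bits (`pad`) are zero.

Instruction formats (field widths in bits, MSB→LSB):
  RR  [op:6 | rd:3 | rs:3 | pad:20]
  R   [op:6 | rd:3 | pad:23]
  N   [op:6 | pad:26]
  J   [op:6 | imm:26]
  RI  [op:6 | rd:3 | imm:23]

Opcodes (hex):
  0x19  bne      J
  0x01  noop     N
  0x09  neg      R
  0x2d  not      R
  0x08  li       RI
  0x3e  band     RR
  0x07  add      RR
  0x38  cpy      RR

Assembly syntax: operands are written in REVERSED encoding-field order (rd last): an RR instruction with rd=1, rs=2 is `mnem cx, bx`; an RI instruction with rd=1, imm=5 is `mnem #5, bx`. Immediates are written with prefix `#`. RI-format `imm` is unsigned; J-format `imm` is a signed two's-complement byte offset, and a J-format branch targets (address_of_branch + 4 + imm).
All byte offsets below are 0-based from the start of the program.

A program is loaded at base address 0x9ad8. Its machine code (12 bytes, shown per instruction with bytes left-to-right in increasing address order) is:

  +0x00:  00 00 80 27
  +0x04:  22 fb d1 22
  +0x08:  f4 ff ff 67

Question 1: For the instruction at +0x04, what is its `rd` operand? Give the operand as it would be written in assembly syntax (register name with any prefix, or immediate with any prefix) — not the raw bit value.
di

off 0x04: read 22 fb d1 22 as little → 0x22d1fb22
  opcode bits[31:26]=0x8: li/RI
  rd@[25:23]=0x5 ⇒ di
  imm@[22:0]=0x51fb22 ⇒ #5372706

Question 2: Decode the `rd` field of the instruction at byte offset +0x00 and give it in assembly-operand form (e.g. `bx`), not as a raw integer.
sp

off 0x00: read 00 00 80 27 as little → 0x27800000
  op=0x27800000>>26=0x9 ⇒ neg (R)
  rd: (w>>23)&0x7=0x7 → sp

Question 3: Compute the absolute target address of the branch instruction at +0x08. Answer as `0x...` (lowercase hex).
@+08  little-endian(f4 ff ff 67) = 0x67fffff4
  opcode bits[31:26]=0x19: bne/J
  [25:0] imm=67108852 (s26→-12) = #-12
  target = base 0x9ad8 + off 0x08 + 4 + imm -12 = 0x9ad8

0x9ad8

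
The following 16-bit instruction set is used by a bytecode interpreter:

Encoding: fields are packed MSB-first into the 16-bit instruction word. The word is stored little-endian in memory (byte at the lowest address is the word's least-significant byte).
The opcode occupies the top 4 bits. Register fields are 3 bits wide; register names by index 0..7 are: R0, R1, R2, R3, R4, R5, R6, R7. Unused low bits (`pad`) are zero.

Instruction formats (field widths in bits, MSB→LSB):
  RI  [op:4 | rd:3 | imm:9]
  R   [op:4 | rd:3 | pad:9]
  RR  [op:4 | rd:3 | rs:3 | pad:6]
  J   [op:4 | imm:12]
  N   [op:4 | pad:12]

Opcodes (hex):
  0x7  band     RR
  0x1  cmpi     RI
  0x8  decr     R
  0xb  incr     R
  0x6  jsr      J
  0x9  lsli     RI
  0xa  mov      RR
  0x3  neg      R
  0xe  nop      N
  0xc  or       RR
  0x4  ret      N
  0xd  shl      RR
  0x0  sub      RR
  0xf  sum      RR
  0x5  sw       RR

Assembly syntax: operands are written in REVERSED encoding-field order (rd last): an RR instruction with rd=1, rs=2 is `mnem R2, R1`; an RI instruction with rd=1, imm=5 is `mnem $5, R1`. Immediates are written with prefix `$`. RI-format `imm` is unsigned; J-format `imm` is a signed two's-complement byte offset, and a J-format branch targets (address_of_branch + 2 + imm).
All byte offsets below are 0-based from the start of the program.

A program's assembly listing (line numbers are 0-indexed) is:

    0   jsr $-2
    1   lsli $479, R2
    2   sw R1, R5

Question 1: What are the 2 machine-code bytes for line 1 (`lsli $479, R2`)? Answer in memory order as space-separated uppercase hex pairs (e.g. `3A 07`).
1. lsli fields op=0x9:4|rd=2:3|imm=479:9 → word 95dfh → df 95

DF 95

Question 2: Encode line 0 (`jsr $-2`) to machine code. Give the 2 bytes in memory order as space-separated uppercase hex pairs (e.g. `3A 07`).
L0: jsr op=0x6:4|imm=-2:12 ⇒ 0x6ffe ⇒ little fe 6f

FE 6F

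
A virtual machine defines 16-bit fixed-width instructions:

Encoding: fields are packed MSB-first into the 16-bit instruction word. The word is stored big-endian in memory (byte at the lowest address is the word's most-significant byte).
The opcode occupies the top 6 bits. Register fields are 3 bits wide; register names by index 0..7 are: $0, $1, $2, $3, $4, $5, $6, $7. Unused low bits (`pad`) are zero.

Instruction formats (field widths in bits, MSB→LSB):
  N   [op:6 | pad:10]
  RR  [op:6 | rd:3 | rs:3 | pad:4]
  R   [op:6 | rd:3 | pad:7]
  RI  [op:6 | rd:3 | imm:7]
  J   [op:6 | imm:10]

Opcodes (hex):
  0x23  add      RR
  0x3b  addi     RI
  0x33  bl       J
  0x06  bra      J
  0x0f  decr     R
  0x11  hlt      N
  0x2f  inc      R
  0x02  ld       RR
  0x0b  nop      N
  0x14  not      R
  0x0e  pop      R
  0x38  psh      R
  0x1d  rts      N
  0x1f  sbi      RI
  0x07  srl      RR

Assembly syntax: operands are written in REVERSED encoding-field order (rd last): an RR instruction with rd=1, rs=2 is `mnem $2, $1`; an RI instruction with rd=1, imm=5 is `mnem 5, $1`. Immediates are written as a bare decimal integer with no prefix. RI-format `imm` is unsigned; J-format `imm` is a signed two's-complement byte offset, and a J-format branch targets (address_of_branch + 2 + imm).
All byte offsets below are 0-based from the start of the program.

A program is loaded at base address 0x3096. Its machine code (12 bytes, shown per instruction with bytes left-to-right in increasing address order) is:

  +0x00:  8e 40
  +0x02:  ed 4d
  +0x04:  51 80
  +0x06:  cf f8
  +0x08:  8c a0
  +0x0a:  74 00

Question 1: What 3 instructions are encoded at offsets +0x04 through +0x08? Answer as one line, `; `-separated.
+0x04: 51 80 ⇒ word 0x5180 (big)
  op=0x5180>>10=0x14 ⇒ not (R)
  [9:7] rd=3 = $3
+0x06: cf f8 ⇒ word 0xcff8 (big)
  op=0xcff8>>10=0x33 ⇒ bl (J)
  [9:0] imm=1016 (s10→-8) = -8
+0x08: 8c a0 ⇒ word 0x8ca0 (big)
  op=0x8ca0>>10=0x23 ⇒ add (RR)
  [9:7] rd=1 = $1
  [6:4] rs=2 = $2

not $3; bl -8; add $2, $1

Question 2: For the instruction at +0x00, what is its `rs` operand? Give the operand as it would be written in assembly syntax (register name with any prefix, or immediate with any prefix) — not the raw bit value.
$4

+0x00: 8e 40 ⇒ word 0x8e40 (big)
  top 6b → 0x23 → add [RR]
  [9:7] rd=4 = $4
  [6:4] rs=4 = $4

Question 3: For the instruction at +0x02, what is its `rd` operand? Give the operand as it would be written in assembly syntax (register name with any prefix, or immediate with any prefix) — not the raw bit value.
[02] ed 4d → 0xed4d
  opcode bits[15:10]=0x3b: addi/RI
  [9:7] rd=2 = $2
  [6:0] imm=77 = 77

$2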